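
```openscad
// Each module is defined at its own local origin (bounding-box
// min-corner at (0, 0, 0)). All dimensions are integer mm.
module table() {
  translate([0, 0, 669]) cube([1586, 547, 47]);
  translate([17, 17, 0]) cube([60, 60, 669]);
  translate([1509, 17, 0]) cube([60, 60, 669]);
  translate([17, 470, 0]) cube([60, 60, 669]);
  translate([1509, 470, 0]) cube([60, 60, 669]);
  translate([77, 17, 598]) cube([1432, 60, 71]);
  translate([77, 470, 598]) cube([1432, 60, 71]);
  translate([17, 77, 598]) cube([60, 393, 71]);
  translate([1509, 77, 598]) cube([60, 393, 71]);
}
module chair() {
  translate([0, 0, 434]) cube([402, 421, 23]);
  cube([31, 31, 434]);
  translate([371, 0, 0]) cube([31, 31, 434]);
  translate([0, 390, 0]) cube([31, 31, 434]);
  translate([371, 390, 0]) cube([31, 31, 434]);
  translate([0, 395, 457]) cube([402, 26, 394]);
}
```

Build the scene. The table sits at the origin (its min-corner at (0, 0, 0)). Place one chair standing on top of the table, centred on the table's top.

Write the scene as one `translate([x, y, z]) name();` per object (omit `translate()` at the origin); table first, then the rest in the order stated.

table();
translate([592, 63, 716]) chair();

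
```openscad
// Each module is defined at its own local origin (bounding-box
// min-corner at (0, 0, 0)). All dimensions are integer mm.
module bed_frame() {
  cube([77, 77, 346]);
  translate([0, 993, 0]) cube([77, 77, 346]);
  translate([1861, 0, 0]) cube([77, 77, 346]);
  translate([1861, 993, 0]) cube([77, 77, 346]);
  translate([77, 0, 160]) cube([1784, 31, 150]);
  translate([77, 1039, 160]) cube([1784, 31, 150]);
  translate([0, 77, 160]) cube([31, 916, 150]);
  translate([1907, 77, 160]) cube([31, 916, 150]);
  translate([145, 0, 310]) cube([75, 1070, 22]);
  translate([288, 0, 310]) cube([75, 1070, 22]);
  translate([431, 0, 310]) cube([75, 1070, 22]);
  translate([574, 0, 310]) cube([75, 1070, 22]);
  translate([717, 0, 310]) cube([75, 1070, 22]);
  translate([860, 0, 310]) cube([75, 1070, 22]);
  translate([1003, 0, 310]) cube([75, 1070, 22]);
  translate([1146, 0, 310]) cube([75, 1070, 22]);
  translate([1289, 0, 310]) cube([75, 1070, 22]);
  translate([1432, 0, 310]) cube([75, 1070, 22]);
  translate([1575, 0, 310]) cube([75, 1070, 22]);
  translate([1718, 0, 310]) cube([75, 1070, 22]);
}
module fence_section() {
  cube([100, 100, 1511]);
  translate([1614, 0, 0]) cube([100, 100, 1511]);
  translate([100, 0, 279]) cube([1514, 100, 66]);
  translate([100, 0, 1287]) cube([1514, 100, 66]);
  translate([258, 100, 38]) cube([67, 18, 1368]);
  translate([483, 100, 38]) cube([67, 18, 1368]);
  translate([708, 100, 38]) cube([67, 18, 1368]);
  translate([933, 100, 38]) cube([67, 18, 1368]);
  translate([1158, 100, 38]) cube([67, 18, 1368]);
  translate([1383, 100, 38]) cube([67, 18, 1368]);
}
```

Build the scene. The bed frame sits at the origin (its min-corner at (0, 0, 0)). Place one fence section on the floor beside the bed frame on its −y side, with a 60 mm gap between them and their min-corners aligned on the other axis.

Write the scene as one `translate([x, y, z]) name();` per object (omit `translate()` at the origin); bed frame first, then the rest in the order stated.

bed_frame();
translate([0, -178, 0]) fence_section();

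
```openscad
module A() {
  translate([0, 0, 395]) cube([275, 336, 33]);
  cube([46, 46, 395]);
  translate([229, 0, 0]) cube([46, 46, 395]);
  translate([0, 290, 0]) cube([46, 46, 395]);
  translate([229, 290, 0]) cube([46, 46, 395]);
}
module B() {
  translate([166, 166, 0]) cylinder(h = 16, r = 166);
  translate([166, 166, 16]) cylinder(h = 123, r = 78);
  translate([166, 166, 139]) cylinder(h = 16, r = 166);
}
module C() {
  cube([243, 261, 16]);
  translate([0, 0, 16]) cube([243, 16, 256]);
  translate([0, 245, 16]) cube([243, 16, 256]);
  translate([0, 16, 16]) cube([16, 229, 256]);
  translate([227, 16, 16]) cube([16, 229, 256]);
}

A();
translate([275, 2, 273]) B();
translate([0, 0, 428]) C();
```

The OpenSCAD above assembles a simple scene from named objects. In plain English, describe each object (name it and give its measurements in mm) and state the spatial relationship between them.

A is a four-legged stool. The seat is 275×336 mm, 33 mm thick, top at z = 428 mm. It stands on four square legs, each 46×46 mm in cross-section, from z = 0 to the seat underside, each flush with a corner of the seat.

B is a spool: two coaxial disc flanges of radius 166 mm and thickness 16 mm, joined by a core cylinder of radius 78 mm and height 123 mm. The lower flange rests on z = 0 and the three cylinders share a vertical axis.

C is an open storage box with external size 243×261×272 mm and wall thickness 16 mm (the base is also 16 mm thick). The base covers the whole footprint; the four walls stand on the base, with the y-facing walls full-width and the x-facing walls fitting between their inner faces.

The spool is beside the stool with their tops flush at z = 428. The open box is on top of the stool.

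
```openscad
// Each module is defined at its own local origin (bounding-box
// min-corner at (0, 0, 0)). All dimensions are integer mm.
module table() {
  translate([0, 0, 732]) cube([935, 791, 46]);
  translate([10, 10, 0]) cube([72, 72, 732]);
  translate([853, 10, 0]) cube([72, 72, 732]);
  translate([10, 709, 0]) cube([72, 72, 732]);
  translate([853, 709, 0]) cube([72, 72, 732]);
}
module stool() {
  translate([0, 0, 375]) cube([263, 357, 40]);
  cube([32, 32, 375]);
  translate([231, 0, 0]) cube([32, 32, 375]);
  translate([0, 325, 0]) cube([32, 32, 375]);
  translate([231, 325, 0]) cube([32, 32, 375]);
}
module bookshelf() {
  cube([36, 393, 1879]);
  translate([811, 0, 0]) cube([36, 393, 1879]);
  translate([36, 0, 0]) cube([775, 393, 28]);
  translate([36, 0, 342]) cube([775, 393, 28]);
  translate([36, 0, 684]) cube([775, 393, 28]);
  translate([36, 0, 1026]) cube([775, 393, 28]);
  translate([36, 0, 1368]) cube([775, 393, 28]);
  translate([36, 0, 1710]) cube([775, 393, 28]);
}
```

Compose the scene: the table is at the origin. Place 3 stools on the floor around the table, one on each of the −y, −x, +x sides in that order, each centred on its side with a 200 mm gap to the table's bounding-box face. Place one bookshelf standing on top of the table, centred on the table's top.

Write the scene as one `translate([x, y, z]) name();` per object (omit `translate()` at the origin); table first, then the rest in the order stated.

table();
translate([336, -557, 0]) stool();
translate([-463, 217, 0]) stool();
translate([1135, 217, 0]) stool();
translate([44, 199, 778]) bookshelf();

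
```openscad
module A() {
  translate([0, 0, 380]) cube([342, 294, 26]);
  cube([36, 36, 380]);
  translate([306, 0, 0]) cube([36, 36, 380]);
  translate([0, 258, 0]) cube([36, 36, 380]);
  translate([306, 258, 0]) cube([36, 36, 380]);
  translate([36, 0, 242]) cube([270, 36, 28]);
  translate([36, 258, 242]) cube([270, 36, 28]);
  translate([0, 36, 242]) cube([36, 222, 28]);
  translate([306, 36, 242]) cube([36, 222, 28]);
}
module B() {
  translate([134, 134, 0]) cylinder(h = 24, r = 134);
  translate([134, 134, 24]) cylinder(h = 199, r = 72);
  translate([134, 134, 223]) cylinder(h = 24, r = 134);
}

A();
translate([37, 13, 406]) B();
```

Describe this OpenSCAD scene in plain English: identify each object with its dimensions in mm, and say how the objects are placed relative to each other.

A is a four-legged stool. The seat is a 342×294×26 mm slab whose top surface is at z = 406 mm; four square legs, each 36×36 mm in cross-section, run from the floor (z = 0) to the underside of the seat, each flush with a corner of the seat. Four stretchers, 36 mm wide and 28 mm tall, connect adjacent legs with their undersides at z = 242 mm, each running between the inner faces of the legs it joins and aligned with the legs' outer faces on the other axis.

B is a spool: two coaxial disc flanges of radius 134 mm and thickness 24 mm, joined by a core cylinder of radius 72 mm and height 199 mm. The lower flange rests on z = 0 and the three cylinders share a vertical axis.

The spool is on top of the stool, centred.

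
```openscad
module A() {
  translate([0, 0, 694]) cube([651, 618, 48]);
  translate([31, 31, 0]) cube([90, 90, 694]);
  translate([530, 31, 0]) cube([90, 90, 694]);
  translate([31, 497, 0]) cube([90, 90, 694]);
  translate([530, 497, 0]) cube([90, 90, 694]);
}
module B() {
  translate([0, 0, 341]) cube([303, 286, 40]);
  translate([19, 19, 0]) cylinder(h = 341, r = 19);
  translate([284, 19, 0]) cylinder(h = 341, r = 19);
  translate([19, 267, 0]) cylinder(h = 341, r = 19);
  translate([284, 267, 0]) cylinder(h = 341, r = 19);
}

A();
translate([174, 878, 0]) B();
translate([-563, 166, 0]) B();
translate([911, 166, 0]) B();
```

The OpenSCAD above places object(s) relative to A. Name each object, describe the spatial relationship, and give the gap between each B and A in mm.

Each stool's nearest face is 260 mm from the table's bounding box.

A is a table. B is a stool. Three stools sit around the table at the +y, −x, +x sides. The gap between each stool and the table is 260 mm.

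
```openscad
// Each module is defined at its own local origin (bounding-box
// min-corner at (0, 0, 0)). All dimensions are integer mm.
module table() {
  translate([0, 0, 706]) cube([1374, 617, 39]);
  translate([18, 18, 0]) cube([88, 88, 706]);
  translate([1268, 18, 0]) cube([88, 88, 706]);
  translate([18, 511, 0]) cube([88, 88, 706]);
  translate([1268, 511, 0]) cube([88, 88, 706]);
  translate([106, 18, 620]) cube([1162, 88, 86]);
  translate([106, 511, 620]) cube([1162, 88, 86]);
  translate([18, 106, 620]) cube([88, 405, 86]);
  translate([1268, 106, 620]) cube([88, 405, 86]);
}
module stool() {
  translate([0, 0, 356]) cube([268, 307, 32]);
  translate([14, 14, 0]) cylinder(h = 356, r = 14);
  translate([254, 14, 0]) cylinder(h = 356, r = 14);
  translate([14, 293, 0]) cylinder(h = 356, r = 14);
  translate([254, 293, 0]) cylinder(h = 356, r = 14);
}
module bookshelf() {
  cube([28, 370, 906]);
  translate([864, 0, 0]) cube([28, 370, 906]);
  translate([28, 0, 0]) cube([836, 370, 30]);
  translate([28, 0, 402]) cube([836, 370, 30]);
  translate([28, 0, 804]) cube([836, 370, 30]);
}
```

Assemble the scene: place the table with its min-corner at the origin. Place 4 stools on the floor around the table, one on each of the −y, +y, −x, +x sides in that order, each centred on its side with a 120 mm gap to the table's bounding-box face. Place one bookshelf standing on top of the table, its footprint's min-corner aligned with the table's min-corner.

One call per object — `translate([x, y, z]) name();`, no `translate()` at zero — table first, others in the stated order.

table();
translate([553, -427, 0]) stool();
translate([553, 737, 0]) stool();
translate([-388, 155, 0]) stool();
translate([1494, 155, 0]) stool();
translate([0, 0, 745]) bookshelf();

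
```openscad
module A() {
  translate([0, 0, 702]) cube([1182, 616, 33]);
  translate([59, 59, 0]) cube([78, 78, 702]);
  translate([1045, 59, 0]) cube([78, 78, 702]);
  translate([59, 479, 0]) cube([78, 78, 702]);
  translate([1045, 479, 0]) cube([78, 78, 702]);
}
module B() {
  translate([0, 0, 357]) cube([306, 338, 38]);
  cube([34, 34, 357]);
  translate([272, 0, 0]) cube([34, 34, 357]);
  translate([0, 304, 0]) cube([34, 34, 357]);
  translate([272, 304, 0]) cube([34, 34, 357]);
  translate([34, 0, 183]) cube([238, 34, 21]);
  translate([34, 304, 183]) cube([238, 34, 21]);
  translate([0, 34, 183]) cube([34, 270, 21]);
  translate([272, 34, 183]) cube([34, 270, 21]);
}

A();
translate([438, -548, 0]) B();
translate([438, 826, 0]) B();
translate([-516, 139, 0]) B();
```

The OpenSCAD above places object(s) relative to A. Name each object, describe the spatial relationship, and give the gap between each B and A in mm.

Each stool's nearest face is 210 mm from the table's bounding box.

A is a table. B is a stool. Three stools sit around the table at the −y, +y, −x sides. The gap between each stool and the table is 210 mm.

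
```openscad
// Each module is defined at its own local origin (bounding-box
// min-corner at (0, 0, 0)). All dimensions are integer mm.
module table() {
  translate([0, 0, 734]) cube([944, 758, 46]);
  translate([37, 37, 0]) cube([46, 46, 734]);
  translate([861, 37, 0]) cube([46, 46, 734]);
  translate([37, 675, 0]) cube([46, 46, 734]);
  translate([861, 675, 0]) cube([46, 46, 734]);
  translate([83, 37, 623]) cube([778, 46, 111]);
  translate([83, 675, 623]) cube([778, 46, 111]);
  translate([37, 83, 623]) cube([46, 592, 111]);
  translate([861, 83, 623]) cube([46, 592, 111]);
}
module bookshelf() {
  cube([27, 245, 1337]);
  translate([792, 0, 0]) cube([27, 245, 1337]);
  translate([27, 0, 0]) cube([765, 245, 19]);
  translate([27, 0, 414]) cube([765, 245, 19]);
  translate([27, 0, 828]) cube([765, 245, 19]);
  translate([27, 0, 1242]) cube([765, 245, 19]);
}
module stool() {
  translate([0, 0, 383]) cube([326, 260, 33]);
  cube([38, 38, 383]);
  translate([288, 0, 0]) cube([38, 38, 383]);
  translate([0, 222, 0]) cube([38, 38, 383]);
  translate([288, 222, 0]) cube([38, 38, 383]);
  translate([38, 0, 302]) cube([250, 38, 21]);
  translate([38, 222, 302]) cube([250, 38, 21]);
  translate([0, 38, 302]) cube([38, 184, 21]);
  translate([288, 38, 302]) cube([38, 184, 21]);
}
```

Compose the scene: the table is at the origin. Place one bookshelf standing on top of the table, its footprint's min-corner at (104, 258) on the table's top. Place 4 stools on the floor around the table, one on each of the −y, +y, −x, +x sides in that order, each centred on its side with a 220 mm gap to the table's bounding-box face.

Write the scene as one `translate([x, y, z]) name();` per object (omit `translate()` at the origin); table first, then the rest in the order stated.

table();
translate([104, 258, 780]) bookshelf();
translate([309, -480, 0]) stool();
translate([309, 978, 0]) stool();
translate([-546, 249, 0]) stool();
translate([1164, 249, 0]) stool();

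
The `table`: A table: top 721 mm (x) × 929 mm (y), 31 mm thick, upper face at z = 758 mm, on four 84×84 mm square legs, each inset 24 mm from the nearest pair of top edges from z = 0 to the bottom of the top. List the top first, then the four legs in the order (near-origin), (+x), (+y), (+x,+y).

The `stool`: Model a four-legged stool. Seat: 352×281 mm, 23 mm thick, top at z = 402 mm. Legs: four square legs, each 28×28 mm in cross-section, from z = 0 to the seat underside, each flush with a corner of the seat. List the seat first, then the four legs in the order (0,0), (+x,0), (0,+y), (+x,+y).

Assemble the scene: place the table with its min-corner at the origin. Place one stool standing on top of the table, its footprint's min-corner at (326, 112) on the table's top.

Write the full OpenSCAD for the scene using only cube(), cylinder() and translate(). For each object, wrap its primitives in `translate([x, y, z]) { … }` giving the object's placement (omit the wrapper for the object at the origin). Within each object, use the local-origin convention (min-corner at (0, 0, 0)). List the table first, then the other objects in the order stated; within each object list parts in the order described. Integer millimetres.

translate([0, 0, 727]) cube([721, 929, 31]);
translate([24, 24, 0]) cube([84, 84, 727]);
translate([613, 24, 0]) cube([84, 84, 727]);
translate([24, 821, 0]) cube([84, 84, 727]);
translate([613, 821, 0]) cube([84, 84, 727]);
translate([326, 112, 758]) {
  translate([0, 0, 379]) cube([352, 281, 23]);
  cube([28, 28, 379]);
  translate([324, 0, 0]) cube([28, 28, 379]);
  translate([0, 253, 0]) cube([28, 28, 379]);
  translate([324, 253, 0]) cube([28, 28, 379]);
}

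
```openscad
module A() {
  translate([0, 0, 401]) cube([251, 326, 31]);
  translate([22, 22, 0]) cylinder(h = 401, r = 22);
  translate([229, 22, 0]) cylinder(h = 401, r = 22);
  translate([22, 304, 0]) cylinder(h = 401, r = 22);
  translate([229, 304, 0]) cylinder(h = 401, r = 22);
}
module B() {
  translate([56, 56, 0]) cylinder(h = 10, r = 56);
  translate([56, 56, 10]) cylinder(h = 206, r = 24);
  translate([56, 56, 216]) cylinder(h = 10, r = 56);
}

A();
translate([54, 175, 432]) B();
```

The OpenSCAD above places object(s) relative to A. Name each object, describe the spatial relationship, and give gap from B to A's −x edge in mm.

The spool's min-x is at 54; the stool's min-x is 0; gap = 54 mm.

A is a stool. B is a spool. The spool is on top of the stool. The gap from the spool to the stool's −x edge is 54 mm.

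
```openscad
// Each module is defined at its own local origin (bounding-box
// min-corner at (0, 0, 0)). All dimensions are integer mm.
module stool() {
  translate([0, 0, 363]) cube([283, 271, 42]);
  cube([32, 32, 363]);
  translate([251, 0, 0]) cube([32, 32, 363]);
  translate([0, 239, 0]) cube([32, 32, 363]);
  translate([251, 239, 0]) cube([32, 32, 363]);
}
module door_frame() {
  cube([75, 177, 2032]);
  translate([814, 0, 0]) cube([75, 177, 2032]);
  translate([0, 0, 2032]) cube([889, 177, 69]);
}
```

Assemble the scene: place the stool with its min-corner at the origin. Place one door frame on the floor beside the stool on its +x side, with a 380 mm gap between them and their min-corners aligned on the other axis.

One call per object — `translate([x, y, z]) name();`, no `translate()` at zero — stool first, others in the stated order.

stool();
translate([663, 0, 0]) door_frame();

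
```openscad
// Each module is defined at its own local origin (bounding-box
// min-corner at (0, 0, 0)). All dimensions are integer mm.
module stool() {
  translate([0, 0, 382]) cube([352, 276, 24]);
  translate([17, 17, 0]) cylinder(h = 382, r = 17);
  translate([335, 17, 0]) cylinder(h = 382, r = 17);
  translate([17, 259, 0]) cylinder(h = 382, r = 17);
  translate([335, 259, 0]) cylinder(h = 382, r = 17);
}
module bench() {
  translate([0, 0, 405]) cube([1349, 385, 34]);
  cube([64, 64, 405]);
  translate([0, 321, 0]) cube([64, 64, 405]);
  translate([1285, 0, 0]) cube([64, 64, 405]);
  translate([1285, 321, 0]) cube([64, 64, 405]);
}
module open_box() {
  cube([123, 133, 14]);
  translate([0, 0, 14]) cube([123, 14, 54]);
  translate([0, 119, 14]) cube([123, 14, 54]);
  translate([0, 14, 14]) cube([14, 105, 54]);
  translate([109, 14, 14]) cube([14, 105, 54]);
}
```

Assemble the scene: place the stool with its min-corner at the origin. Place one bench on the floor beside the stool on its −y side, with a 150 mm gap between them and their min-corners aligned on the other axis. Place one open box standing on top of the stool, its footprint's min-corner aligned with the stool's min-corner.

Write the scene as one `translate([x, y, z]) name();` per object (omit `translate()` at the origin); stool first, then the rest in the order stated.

stool();
translate([0, -535, 0]) bench();
translate([0, 0, 406]) open_box();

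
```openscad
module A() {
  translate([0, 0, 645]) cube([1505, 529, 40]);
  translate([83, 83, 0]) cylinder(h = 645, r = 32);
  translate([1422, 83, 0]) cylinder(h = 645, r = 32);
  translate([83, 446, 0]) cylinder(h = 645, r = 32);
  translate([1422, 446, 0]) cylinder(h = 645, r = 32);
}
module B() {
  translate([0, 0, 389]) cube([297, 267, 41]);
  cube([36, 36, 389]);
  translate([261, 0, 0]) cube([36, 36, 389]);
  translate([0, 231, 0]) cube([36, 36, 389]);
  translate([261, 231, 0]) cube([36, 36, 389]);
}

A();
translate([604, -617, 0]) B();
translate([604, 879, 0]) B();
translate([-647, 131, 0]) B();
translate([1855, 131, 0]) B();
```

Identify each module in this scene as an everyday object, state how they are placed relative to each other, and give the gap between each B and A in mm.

A is a table. B is a stool. Four stools sit around the table at the −y, +y, −x, +x sides. The gap between each stool and the table is 350 mm.

Each stool's nearest face is 350 mm from the table's bounding box.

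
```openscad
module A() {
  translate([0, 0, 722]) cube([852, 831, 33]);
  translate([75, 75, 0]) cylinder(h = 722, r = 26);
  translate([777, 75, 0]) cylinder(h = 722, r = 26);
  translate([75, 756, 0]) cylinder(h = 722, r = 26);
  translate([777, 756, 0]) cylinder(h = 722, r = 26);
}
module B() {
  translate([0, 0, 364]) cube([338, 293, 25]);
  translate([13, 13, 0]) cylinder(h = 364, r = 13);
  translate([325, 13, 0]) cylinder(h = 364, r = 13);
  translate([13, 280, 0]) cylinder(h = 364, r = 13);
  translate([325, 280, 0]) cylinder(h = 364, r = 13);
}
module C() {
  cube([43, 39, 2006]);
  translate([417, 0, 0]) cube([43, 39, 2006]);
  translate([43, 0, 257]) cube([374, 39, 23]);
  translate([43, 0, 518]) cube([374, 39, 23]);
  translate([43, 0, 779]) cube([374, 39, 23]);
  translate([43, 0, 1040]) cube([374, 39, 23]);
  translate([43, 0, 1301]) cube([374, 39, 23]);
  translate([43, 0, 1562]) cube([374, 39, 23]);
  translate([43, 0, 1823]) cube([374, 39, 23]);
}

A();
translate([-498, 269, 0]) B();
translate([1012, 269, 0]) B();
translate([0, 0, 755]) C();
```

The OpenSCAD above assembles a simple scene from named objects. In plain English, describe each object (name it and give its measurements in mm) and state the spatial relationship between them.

A is a rectangular dining table. The top is 852×831×33 mm with its upper surface at z = 755 mm. It stands on four round legs of 52 mm diameter, each leg's bounding box inset 49 mm from the nearest pair of top edges, running from the floor to the underside of the top.

B is a four-legged stool. The seat is 338×293 mm, 25 mm thick, top at z = 389 mm. It stands on four round legs, each 26 mm in diameter, from z = 0 to the seat underside, each leg's axis is inset half a diameter from the nearest pair of seat edges (so the leg's bounding box is flush with the corner).

C is a straight ladder. Two 43×39 mm vertical rails, 2006 mm tall, stand 460 mm apart (outside-to-outside) with their front faces coplanar on the −y side. 7 rungs, each 39 mm deep and 23 mm tall, span between the inner faces of the rails, front faces flush with the rails. The lowest rung's underside is at z = 257 mm and rungs are spaced 261 mm apart (underside to underside).

Two stools sit around the table at the −x, +x sides. The ladder is on top of the table.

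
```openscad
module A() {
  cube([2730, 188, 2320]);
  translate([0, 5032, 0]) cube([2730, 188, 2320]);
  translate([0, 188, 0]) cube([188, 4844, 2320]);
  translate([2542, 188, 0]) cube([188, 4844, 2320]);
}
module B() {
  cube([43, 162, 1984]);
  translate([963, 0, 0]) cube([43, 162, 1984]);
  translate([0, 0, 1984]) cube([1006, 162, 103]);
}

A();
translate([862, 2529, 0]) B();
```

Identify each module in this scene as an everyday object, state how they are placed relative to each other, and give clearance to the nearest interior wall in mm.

Clearances: x = 674, y = 2341; minimum 674 mm.

A is a house frame. B is a door frame. The door frame sits inside the house frame, centred. The clearance to the nearest interior wall is 674 mm.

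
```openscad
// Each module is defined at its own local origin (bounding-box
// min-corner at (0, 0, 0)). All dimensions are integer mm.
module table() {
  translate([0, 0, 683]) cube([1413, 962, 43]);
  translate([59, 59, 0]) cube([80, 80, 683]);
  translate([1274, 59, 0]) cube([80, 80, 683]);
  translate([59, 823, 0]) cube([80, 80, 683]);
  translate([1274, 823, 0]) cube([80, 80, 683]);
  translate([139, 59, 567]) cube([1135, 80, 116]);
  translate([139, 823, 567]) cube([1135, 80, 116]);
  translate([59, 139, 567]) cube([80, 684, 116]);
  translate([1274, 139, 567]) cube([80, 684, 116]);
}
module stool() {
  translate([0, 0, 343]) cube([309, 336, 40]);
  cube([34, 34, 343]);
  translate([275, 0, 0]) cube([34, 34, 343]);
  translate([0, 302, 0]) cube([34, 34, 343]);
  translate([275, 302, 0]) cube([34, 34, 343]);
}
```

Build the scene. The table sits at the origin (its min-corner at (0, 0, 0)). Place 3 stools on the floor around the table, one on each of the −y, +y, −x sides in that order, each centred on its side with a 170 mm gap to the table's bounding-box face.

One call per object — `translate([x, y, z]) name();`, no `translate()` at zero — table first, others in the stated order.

table();
translate([552, -506, 0]) stool();
translate([552, 1132, 0]) stool();
translate([-479, 313, 0]) stool();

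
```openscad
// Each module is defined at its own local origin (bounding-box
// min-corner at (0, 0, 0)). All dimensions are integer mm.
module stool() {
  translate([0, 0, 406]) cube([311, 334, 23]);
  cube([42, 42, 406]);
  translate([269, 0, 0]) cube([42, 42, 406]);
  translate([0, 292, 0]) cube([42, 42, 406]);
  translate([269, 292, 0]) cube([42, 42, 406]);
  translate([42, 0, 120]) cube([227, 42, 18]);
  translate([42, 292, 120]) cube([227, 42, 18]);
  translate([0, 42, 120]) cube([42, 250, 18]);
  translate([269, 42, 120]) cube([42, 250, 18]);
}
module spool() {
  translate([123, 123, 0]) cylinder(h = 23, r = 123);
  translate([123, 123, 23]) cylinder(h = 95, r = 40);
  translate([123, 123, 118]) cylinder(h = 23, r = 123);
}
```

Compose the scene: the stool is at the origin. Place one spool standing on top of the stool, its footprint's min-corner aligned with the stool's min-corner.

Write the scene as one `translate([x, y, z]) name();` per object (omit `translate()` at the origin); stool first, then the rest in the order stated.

stool();
translate([0, 0, 429]) spool();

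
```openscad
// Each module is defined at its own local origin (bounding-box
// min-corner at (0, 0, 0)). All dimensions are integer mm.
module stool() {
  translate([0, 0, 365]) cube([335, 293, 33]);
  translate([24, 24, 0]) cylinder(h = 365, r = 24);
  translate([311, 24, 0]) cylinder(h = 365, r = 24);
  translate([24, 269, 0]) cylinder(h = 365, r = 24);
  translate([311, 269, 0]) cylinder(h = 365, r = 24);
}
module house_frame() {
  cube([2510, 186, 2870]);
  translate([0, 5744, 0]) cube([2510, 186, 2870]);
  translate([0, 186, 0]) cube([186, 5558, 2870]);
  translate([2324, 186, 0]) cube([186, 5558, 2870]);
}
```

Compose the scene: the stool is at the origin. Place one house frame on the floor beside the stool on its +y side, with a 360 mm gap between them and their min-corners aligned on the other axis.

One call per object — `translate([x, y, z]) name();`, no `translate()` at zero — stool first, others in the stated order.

stool();
translate([0, 653, 0]) house_frame();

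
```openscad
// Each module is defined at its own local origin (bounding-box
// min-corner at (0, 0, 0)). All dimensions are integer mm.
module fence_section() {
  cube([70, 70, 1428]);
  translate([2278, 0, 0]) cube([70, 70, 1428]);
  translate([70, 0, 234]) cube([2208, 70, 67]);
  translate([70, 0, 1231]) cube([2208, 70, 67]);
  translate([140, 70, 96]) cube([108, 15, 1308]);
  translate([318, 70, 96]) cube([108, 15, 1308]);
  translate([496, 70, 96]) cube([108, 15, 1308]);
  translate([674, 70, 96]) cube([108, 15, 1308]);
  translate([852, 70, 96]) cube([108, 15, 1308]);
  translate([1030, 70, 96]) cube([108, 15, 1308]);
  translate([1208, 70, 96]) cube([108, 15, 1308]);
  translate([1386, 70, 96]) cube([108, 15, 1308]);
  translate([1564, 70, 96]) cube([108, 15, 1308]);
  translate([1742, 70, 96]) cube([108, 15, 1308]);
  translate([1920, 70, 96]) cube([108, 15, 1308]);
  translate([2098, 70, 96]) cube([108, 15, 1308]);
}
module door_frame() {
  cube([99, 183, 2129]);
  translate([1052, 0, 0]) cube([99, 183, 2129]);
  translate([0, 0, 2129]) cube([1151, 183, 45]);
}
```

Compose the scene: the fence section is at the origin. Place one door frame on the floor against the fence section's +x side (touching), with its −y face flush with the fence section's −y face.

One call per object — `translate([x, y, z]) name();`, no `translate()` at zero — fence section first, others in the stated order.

fence_section();
translate([2348, 0, 0]) door_frame();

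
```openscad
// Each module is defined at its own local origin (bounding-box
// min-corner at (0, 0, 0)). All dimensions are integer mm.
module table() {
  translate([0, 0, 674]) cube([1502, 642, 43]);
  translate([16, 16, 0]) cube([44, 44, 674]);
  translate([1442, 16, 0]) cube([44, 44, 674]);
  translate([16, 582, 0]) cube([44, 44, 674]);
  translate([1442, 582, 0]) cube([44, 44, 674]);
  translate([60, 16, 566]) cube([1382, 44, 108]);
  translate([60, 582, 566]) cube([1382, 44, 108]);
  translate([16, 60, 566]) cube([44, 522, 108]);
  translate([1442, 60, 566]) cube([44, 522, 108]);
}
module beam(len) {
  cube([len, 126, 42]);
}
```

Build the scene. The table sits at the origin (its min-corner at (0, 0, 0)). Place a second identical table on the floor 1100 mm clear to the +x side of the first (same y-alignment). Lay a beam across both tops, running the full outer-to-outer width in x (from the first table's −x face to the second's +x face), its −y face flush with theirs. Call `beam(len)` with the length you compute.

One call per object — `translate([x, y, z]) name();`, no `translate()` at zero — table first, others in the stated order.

table();
translate([2602, 0, 0]) table();
translate([0, 0, 717]) beam(4104);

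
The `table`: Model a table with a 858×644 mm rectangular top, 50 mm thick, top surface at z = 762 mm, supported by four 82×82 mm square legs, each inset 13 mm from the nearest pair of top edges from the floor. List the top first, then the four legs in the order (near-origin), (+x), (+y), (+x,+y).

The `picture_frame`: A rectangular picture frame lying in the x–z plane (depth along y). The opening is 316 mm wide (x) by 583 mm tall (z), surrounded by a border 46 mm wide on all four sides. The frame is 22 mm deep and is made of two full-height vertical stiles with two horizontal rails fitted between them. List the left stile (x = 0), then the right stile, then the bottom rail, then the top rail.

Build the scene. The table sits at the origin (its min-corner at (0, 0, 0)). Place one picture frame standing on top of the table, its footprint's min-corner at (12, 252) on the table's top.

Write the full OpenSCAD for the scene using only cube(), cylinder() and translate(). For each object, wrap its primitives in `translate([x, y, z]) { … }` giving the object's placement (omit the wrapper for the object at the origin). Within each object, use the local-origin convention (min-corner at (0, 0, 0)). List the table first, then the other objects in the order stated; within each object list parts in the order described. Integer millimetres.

translate([0, 0, 712]) cube([858, 644, 50]);
translate([13, 13, 0]) cube([82, 82, 712]);
translate([763, 13, 0]) cube([82, 82, 712]);
translate([13, 549, 0]) cube([82, 82, 712]);
translate([763, 549, 0]) cube([82, 82, 712]);
translate([12, 252, 762]) {
  cube([46, 22, 675]);
  translate([362, 0, 0]) cube([46, 22, 675]);
  translate([46, 0, 0]) cube([316, 22, 46]);
  translate([46, 0, 629]) cube([316, 22, 46]);
}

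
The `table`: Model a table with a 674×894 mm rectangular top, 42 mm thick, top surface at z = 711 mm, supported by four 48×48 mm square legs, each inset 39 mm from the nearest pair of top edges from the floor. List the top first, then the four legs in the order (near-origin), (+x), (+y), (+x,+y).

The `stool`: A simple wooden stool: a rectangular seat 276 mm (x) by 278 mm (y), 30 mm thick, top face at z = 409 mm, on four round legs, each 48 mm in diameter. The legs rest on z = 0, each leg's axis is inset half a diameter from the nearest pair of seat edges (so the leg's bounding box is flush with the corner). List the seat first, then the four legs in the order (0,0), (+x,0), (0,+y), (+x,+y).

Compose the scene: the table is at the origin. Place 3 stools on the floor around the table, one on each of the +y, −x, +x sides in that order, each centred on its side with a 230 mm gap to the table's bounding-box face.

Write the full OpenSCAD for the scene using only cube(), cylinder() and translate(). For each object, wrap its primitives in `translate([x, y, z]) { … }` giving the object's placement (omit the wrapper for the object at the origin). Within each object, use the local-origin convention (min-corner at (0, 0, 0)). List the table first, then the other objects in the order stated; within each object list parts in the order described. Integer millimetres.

translate([0, 0, 669]) cube([674, 894, 42]);
translate([39, 39, 0]) cube([48, 48, 669]);
translate([587, 39, 0]) cube([48, 48, 669]);
translate([39, 807, 0]) cube([48, 48, 669]);
translate([587, 807, 0]) cube([48, 48, 669]);
translate([199, 1124, 0]) {
  translate([0, 0, 379]) cube([276, 278, 30]);
  translate([24, 24, 0]) cylinder(h = 379, r = 24);
  translate([252, 24, 0]) cylinder(h = 379, r = 24);
  translate([24, 254, 0]) cylinder(h = 379, r = 24);
  translate([252, 254, 0]) cylinder(h = 379, r = 24);
}
translate([-506, 308, 0]) {
  translate([0, 0, 379]) cube([276, 278, 30]);
  translate([24, 24, 0]) cylinder(h = 379, r = 24);
  translate([252, 24, 0]) cylinder(h = 379, r = 24);
  translate([24, 254, 0]) cylinder(h = 379, r = 24);
  translate([252, 254, 0]) cylinder(h = 379, r = 24);
}
translate([904, 308, 0]) {
  translate([0, 0, 379]) cube([276, 278, 30]);
  translate([24, 24, 0]) cylinder(h = 379, r = 24);
  translate([252, 24, 0]) cylinder(h = 379, r = 24);
  translate([24, 254, 0]) cylinder(h = 379, r = 24);
  translate([252, 254, 0]) cylinder(h = 379, r = 24);
}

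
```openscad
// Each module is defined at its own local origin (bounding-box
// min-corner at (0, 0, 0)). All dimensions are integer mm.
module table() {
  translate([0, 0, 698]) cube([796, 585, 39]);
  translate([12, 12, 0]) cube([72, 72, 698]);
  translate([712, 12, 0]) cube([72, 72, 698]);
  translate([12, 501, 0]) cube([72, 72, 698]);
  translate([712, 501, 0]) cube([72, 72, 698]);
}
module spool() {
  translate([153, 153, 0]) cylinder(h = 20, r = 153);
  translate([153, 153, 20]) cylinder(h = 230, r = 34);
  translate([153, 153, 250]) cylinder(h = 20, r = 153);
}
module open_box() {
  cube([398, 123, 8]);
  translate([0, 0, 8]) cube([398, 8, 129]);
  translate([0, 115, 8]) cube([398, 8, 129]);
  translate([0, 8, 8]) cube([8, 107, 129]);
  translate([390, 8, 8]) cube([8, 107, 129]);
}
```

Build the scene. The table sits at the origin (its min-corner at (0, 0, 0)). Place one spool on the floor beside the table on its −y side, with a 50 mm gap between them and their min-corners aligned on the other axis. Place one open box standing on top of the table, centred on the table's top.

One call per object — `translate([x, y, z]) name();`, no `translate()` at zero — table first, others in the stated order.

table();
translate([0, -356, 0]) spool();
translate([199, 231, 737]) open_box();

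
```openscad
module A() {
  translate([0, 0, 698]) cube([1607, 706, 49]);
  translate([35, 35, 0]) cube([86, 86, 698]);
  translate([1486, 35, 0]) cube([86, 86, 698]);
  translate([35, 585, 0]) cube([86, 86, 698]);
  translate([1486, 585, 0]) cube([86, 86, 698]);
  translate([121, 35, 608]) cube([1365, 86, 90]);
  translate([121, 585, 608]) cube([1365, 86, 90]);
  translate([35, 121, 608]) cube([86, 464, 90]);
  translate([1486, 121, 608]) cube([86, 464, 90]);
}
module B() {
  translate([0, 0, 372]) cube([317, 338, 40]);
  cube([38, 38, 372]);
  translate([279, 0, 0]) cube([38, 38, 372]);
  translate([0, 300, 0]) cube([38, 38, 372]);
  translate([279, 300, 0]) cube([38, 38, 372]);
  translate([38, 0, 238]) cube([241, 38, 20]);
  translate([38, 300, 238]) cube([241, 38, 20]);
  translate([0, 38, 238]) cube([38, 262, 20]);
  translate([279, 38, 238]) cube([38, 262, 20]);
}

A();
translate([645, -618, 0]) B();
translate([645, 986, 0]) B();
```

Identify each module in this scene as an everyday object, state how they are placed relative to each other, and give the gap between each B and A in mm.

Each stool's nearest face is 280 mm from the table's bounding box.

A is a table. B is a stool. Two stools sit around the table at the −y, +y sides. The gap between each stool and the table is 280 mm.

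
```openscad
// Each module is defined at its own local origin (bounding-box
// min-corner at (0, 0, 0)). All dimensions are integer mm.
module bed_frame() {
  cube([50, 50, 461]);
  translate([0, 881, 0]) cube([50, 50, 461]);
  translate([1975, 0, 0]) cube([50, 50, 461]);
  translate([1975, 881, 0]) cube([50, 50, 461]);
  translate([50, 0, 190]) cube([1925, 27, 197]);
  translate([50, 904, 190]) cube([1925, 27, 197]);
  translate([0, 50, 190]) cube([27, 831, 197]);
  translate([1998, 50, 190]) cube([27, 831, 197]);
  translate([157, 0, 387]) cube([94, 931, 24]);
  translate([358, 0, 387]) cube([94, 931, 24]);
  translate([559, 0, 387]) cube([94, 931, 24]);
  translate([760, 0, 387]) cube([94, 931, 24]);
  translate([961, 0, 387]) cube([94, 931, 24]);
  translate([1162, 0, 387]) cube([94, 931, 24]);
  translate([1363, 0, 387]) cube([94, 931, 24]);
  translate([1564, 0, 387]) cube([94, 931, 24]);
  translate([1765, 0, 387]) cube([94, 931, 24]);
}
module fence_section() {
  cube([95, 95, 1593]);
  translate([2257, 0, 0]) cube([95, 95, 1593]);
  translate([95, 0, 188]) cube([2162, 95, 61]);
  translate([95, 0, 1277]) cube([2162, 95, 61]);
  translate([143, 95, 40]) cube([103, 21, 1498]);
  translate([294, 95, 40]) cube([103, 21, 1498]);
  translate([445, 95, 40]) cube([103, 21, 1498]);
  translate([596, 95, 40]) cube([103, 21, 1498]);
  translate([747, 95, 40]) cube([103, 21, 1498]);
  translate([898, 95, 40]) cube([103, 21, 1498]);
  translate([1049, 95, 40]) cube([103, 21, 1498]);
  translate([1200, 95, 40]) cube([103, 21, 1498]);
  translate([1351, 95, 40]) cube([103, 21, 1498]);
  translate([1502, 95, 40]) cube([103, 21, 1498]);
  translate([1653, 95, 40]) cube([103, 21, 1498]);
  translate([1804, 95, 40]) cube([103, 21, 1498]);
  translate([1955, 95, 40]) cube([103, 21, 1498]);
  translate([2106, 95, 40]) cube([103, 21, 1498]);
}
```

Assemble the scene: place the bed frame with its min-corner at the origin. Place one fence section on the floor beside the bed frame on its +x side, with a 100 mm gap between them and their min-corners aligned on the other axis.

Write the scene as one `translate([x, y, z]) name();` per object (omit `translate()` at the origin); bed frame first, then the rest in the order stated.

bed_frame();
translate([2125, 0, 0]) fence_section();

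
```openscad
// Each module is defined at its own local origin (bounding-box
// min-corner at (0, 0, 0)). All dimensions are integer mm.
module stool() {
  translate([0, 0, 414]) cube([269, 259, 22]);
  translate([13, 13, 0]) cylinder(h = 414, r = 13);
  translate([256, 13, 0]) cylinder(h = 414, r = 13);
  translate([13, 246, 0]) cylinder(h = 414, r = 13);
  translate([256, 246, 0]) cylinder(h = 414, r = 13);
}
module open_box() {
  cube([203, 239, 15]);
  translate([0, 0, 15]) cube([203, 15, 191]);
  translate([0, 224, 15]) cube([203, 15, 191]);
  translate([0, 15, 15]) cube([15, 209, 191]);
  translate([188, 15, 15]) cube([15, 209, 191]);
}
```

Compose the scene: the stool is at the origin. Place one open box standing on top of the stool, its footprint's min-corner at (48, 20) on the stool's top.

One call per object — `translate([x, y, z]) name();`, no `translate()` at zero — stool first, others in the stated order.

stool();
translate([48, 20, 436]) open_box();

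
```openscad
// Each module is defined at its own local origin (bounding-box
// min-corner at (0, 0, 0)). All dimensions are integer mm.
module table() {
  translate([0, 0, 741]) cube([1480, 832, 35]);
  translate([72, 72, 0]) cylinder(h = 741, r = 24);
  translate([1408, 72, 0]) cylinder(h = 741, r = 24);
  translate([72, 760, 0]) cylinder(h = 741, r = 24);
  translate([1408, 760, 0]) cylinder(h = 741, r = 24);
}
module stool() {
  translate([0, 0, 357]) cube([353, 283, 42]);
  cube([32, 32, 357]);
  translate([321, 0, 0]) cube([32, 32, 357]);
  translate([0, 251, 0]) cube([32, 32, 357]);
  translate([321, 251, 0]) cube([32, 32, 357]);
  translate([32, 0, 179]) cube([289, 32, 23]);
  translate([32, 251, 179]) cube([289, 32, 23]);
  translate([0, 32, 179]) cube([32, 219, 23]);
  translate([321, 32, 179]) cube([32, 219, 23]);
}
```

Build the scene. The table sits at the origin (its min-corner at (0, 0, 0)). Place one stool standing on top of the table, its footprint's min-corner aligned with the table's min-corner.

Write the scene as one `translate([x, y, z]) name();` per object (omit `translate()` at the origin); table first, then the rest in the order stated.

table();
translate([0, 0, 776]) stool();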